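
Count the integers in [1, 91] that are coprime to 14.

39

Prime factors of 14: 2, 7. Count integers ≤ 91 divisible by none of them.
By inclusion–exclusion: 91 − ⌊91/2⌋ − ⌊91/7⌋ + ⌊91/14⌋ = 39.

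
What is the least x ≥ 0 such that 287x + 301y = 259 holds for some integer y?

3

Reduce mod 301: 287x ≡ 259 (mod 301). With g = gcd(287, 301) = 7 dividing 259, divide through: 41x ≡ 37 (mod 43).
Since gcd(41, 43) = 1, x ≡ 37·(41)⁻¹ ≡ 3 (mod 43). Smallest non-negative: 3.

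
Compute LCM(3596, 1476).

3596 = 2² · 29 · 31; 1476 = 2² · 3² · 41
max exponents: 2² · 3² · 29 · 31 · 41 = 1326924

1326924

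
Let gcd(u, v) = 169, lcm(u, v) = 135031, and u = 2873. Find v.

Using uv = gcd(u,v)·lcm(u,v) = 169·135031 = 22820239, we get v = 22820239/2873 = 7943.

7943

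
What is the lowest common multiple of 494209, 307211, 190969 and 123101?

494209 = 19² · 37²; 307211 = 19² · 23 · 37; 190969 = 19² · 23²; 123101 = 11 · 19² · 31
lcm takes max exponent of each prime: 11 · 19² · 23² · 31 · 37² = 89149867301

89149867301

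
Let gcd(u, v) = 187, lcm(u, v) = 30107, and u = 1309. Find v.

4301

Using uv = gcd(u,v)·lcm(u,v) = 187·30107 = 5630009, we get v = 5630009/1309 = 4301.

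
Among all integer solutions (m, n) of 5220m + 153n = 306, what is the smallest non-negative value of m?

Reduce mod 153: 5220m ≡ 306 (mod 153). With g = gcd(5220, 153) = 9 dividing 306, divide through: 580m ≡ 34 (mod 17).
Since gcd(580, 17) = 1, m ≡ 34·(580)⁻¹ ≡ 0 (mod 17). Smallest non-negative: 0.

0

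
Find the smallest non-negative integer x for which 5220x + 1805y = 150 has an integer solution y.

27

gcd(5220, 1805) = 5 (Euclid: 5220 = 2·1805 + 1610; 1805 = 1·1610 + 195; 1610 = 8·195 + 50; 195 = 3·50 + 45; 50 = 1·45 + 5; 45 = 9·5 + 0), and 5 | 150.
Extended Euclid: 5220·(37) + 1805·(-107) = 5. Scale by 30: x₀ = 1110.
General solution x = x₀ + 361t; reducing mod 361 gives x = 27 (and y = -78).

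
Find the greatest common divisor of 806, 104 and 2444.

gcd(806, 104): 806 = 7·104 + 78; 104 = 1·78 + 26; 78 = 3·26 + 0 → 26
gcd(26, 2444): 2444 = 94·26 + 0 → 26

26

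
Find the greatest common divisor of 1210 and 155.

5

1210 = 2 · 5 · 11²
155 = 5 · 31
Common: 5 = 5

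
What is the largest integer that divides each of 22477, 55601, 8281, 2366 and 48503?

gcd(22477, 55601): 55601 = 2·22477 + 10647; 22477 = 2·10647 + 1183; 10647 = 9·1183 + 0 → 1183
gcd(1183, 8281): 8281 = 7·1183 + 0 → 1183
gcd(1183, 2366): 2366 = 2·1183 + 0 → 1183
gcd(1183, 48503): 48503 = 41·1183 + 0 → 1183

1183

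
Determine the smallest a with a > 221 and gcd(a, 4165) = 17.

272

gcd(a, 4165) = 17 forces 17 | a; write a = 17s. Then gcd(17s, 17·245) = 17·gcd(s, 245), so need gcd(s, 245) = 1.
17s > 221 gives s ≥ 14. The least s ≥ 14 coprime to 245 is 16, so a = 17·16 = 272.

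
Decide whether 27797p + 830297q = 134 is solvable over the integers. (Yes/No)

gcd(27797, 830297): 830297 = 29·27797 + 24184; 27797 = 1·24184 + 3613; 24184 = 6·3613 + 2506; 3613 = 1·2506 + 1107; 2506 = 2·1107 + 292; 1107 = 3·292 + 231; 292 = 1·231 + 61; 231 = 3·61 + 48; 61 = 1·48 + 13; 48 = 3·13 + 9; 13 = 1·9 + 4; 9 = 2·4 + 1; 4 = 4·1 + 0 → 1
1 divides 134, so a solution exists.

Yes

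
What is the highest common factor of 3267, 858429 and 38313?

99

3267 = 3³ · 11²; 858429 = 3² · 11 · 13 · 23 · 29; 38313 = 3⁴ · 11 · 43
gcd takes min exponent of each prime: 3² · 11 = 99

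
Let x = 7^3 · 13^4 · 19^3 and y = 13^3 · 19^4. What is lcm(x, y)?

1276679641783

max exponent per prime: 7^3 · 13^4 · 19^4 = 1276679641783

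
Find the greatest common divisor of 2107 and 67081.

Euclid: 67081 = 31·2107 + 1764; 2107 = 1·1764 + 343; 1764 = 5·343 + 49; 343 = 7·49 + 0. Last nonzero remainder: 49.

49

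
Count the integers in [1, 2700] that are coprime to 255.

Prime factors of 255: 3, 5, 17. Count integers ≤ 2700 divisible by none of them.
By inclusion–exclusion: 2700 − ⌊2700/3⌋ − ⌊2700/5⌋ − ⌊2700/17⌋ + ⌊2700/15⌋ + ⌊2700/51⌋ + ⌊2700/85⌋ − ⌊2700/255⌋ = 1355.

1355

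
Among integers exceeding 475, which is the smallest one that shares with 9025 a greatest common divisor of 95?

570

Multiples of 95 above 475: 95·6, 95·7, … . Need the cofactor coprime to 9025/95 = 95.
Checking s = 6, 7, … the first with gcd(s, 95) = 1 is s = 6, giving 570.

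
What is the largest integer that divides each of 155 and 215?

Euclid: 215 = 1·155 + 60; 155 = 2·60 + 35; 60 = 1·35 + 25; 35 = 1·25 + 10; 25 = 2·10 + 5; 10 = 2·5 + 0. Last nonzero remainder: 5.

5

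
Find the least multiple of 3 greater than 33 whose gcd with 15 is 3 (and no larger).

15 = 3·5. Any t with gcd(t, 15) = 3 is a multiple of 3, say 3s, with s coprime to 5.
Need s > 33/3, so s ≥ 12. First s ≥ 12 with gcd(s, 5) = 1 is s = 12. Thus t = 3·12 = 36.

36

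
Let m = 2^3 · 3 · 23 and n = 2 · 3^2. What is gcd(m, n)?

min exponent per shared prime: 2 · 3 = 6

6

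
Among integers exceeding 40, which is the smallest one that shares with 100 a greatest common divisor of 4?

44

gcd(k, 100) = 4 forces 4 | k; write k = 4s. Then gcd(4s, 4·25) = 4·gcd(s, 25), so need gcd(s, 25) = 1.
4s > 40 gives s ≥ 11. The least s ≥ 11 coprime to 25 is 11, so k = 4·11 = 44.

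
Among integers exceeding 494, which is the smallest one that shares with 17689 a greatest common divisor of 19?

17689 = 19·931. Any k with gcd(k, 17689) = 19 is a multiple of 19, say 19s, with s coprime to 931.
Need s > 494/19, so s ≥ 27. First s ≥ 27 with gcd(s, 931) = 1 is s = 27. Thus k = 19·27 = 513.

513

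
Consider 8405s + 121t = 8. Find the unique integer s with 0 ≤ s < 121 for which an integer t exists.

52

Reduce mod 121: 8405s ≡ 8 (mod 121). With g = gcd(8405, 121) = 1 dividing 8, divide through: 8405s ≡ 8 (mod 121).
Since gcd(8405, 121) = 1, s ≡ 8·(8405)⁻¹ ≡ 52 (mod 121). Smallest non-negative: 52.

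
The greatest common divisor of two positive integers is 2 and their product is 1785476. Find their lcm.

For any two positive integers, gcd × lcm equals their product. Hence lcm = 1785476 / 2 = 892738.

892738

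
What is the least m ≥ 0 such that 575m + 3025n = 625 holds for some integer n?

80

gcd(575, 3025) = 25 (Euclid: 3025 = 5·575 + 150; 575 = 3·150 + 125; 150 = 1·125 + 25; 125 = 5·25 + 0), and 25 | 625.
Extended Euclid: 575·(-21) + 3025·(4) = 25. Scale by 25: m₀ = -525.
General solution m = m₀ + 121t; reducing mod 121 gives m = 80 (and n = -15).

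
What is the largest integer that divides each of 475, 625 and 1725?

25

gcd(475, 625): 625 = 1·475 + 150; 475 = 3·150 + 25; 150 = 6·25 + 0 → 25
gcd(25, 1725): 1725 = 69·25 + 0 → 25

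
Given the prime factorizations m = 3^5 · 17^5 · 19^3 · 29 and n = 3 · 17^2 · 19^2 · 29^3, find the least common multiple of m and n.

57717256187096901

max exponent per prime: 3^5 · 17^5 · 19^3 · 29^3 = 57717256187096901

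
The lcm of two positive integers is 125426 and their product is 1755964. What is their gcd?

From gcd × lcm = mn: gcd = 1755964 / 125426 = 14.

14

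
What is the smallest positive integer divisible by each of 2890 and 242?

349690

2890 = 2 · 5 · 17²; 242 = 2 · 11²
max exponents: 2 · 5 · 11² · 17² = 349690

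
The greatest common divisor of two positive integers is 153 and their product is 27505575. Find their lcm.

179775

For any two positive integers, gcd × lcm equals their product. Hence lcm = 27505575 / 153 = 179775.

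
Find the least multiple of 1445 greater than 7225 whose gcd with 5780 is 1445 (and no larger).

gcd(k, 5780) = 1445 forces 1445 | k; write k = 1445s. Then gcd(1445s, 1445·4) = 1445·gcd(s, 4), so need gcd(s, 4) = 1.
1445s > 7225 gives s ≥ 6. The least s ≥ 6 coprime to 4 is 7, so k = 1445·7 = 10115.

10115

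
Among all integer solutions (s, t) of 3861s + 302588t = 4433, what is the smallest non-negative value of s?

Reduce mod 302588: 3861s ≡ 4433 (mod 302588). With g = gcd(3861, 302588) = 143 dividing 4433, divide through: 27s ≡ 31 (mod 2116).
Since gcd(27, 2116) = 1, s ≡ 31·(27)⁻¹ ≡ 393 (mod 2116). Smallest non-negative: 393.

393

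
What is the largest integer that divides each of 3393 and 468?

Euclid: 3393 = 7·468 + 117; 468 = 4·117 + 0. Last nonzero remainder: 117.

117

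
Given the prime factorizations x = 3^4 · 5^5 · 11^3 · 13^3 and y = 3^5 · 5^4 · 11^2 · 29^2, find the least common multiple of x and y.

1867499109815625

max exponent per prime: 3^5 · 5^5 · 11^3 · 13^3 · 29^2 = 1867499109815625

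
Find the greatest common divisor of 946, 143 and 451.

11

946 = 2 · 11 · 43; 143 = 11 · 13; 451 = 11 · 41
gcd takes min exponent of each prime: 11 = 11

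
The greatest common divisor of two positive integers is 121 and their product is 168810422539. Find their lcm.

1395127459

gcd·lcm = product, so lcm = 168810422539/121 = 1395127459.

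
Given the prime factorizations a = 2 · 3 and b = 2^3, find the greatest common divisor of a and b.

min exponent per shared prime: 2 = 2

2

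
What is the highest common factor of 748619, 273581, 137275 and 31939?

19

gcd(748619, 273581): 748619 = 2·273581 + 201457; 273581 = 1·201457 + 72124; 201457 = 2·72124 + 57209; 72124 = 1·57209 + 14915; 57209 = 3·14915 + 12464; 14915 = 1·12464 + 2451; 12464 = 5·2451 + 209; 2451 = 11·209 + 152; 209 = 1·152 + 57; 152 = 2·57 + 38; 57 = 1·38 + 19; 38 = 2·19 + 0 → 19
gcd(19, 137275): 137275 = 7225·19 + 0 → 19
gcd(19, 31939): 31939 = 1681·19 + 0 → 19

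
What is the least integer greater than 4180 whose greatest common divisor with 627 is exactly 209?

4598

Multiples of 209 above 4180: 209·21, 209·22, … . Need the cofactor coprime to 627/209 = 3.
Checking s = 21, 22, … the first with gcd(s, 3) = 1 is s = 22, giving 4598.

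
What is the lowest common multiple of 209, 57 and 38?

1254

209 = 11 · 19; 57 = 3 · 19; 38 = 2 · 19
lcm takes max exponent of each prime: 2 · 3 · 11 · 19 = 1254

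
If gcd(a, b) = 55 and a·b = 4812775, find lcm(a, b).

87505

Since gcd(a,b)·lcm(a,b) = ab, lcm = 4812775/55 = 87505.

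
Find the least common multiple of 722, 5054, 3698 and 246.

1149416058

lcm(722, 5054) = 722·5054/gcd = 3648988/722 = 5054
lcm(5054, 3698) = 5054·3698/gcd = 18689692/2 = 9344846
lcm(9344846, 246) = 9344846·246/gcd = 2298832116/2 = 1149416058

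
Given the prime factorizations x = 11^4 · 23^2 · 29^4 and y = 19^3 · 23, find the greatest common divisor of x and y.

23

min exponent per shared prime: 23 = 23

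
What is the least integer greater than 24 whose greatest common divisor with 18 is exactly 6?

30

18 = 6·3. Any k with gcd(k, 18) = 6 is a multiple of 6, say 6s, with s coprime to 3.
Need s > 24/6, so s ≥ 5. First s ≥ 5 with gcd(s, 3) = 1 is s = 5. Thus k = 6·5 = 30.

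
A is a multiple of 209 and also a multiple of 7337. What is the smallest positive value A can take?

209 = 11 · 19; 7337 = 11 · 23 · 29
max exponents: 11 · 19 · 23 · 29 = 139403

139403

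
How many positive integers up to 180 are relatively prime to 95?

136

Prime factors of 95: 5, 19. Count integers ≤ 180 divisible by none of them.
By inclusion–exclusion: 180 − ⌊180/5⌋ − ⌊180/19⌋ + ⌊180/95⌋ = 136.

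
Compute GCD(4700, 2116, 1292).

gcd(4700, 2116): 4700 = 2·2116 + 468; 2116 = 4·468 + 244; 468 = 1·244 + 224; 244 = 1·224 + 20; 224 = 11·20 + 4; 20 = 5·4 + 0 → 4
gcd(4, 1292): 1292 = 323·4 + 0 → 4

4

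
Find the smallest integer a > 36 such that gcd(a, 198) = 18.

Multiples of 18 above 36: 18·3, 18·4, … . Need the cofactor coprime to 198/18 = 11.
Checking s = 3, 4, … the first with gcd(s, 11) = 1 is s = 3, giving 54.

54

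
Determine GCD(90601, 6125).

49

Euclid: 90601 = 14·6125 + 4851; 6125 = 1·4851 + 1274; 4851 = 3·1274 + 1029; 1274 = 1·1029 + 245; 1029 = 4·245 + 49; 245 = 5·49 + 0. Last nonzero remainder: 49.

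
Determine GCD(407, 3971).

Euclid: 3971 = 9·407 + 308; 407 = 1·308 + 99; 308 = 3·99 + 11; 99 = 9·11 + 0. Last nonzero remainder: 11.

11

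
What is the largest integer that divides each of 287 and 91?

Euclid: 287 = 3·91 + 14; 91 = 6·14 + 7; 14 = 2·7 + 0. Last nonzero remainder: 7.

7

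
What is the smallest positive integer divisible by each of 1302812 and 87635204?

98764874908

1302812 = 2² · 7² · 17² · 23; 87635204 = 2² · 17² · 41 · 43²
max exponents: 2² · 7² · 17² · 23 · 41 · 43² = 98764874908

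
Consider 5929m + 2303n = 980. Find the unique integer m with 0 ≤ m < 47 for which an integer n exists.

Euclid: 5929 = 2·2303 + 1323; 2303 = 1·1323 + 980; 1323 = 1·980 + 343; 980 = 2·343 + 294; 343 = 1·294 + 49; 294 = 6·49 + 0 → gcd = 49; 980 = 49·20.
Back-substitution yields 5929·(7) + 2303·(-18) = 49, so one solution is m = 7·20 = 140, n = -18·20 = -360.
Solutions in m differ by 2303/49 = 47; the one in [0, 47) is 140 mod 47 = 46.

46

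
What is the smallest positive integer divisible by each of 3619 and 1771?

3619 = 7 · 11 · 47; 1771 = 7 · 11 · 23
max exponents: 7 · 11 · 23 · 47 = 83237

83237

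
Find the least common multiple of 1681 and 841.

1413721

1681 = 41²; 841 = 29²
max exponents: 29² · 41² = 1413721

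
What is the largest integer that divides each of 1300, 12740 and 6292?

1300 = 2² · 5² · 13; 12740 = 2² · 5 · 7² · 13; 6292 = 2² · 11² · 13
gcd takes min exponent of each prime: 2² · 13 = 52

52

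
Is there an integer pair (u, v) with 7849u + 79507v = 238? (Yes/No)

gcd(7849, 79507): 79507 = 10·7849 + 1017; 7849 = 7·1017 + 730; 1017 = 1·730 + 287; 730 = 2·287 + 156; 287 = 1·156 + 131; 156 = 1·131 + 25; 131 = 5·25 + 6; 25 = 4·6 + 1; 6 = 6·1 + 0 → 1
1 divides 238, so a solution exists.

Yes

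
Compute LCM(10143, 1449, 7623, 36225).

30682575

lcm(10143, 1449) = 10143·1449/gcd = 14697207/1449 = 10143
lcm(10143, 7623) = 10143·7623/gcd = 77320089/63 = 1227303
lcm(1227303, 36225) = 1227303·36225/gcd = 44459051175/1449 = 30682575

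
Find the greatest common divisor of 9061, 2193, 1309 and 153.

gcd(9061, 2193): 9061 = 4·2193 + 289; 2193 = 7·289 + 170; 289 = 1·170 + 119; 170 = 1·119 + 51; 119 = 2·51 + 17; 51 = 3·17 + 0 → 17
gcd(17, 1309): 1309 = 77·17 + 0 → 17
gcd(17, 153): 153 = 9·17 + 0 → 17

17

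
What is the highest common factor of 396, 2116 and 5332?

4

396 = 2² · 3² · 11; 2116 = 2² · 23²; 5332 = 2² · 31 · 43
gcd takes min exponent of each prime: 2² = 4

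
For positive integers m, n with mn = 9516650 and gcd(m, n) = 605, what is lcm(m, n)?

15730

gcd·lcm = product, so lcm = 9516650/605 = 15730.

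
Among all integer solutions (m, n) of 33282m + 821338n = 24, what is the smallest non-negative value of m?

Reduce mod 821338: 33282m ≡ 24 (mod 821338). With g = gcd(33282, 821338) = 2 dividing 24, divide through: 16641m ≡ 12 (mod 410669).
Since gcd(16641, 410669) = 1, m ≡ 12·(16641)⁻¹ ≡ 206408 (mod 410669). Smallest non-negative: 206408.

206408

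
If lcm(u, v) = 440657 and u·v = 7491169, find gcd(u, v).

From gcd × lcm = uv: gcd = 7491169 / 440657 = 17.

17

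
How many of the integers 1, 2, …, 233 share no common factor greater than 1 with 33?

142

Prime factors of 33: 3, 11. Count integers ≤ 233 divisible by none of them.
By inclusion–exclusion: 233 − ⌊233/3⌋ − ⌊233/11⌋ + ⌊233/33⌋ = 142.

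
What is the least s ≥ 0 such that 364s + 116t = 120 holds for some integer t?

22

gcd(364, 116) = 4 (Euclid: 364 = 3·116 + 16; 116 = 7·16 + 4; 16 = 4·4 + 0), and 4 | 120.
Extended Euclid: 364·(-7) + 116·(22) = 4. Scale by 30: s₀ = -210.
General solution s = s₀ + 29k; reducing mod 29 gives s = 22 (and t = -68).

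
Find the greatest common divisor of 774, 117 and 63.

9

774 = 2 · 3² · 43; 117 = 3² · 13; 63 = 3² · 7
gcd takes min exponent of each prime: 3² = 9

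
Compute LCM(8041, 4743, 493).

65059731

lcm(8041, 4743) = 8041·4743/gcd = 38138463/17 = 2243439
lcm(2243439, 493) = 2243439·493/gcd = 1106015427/17 = 65059731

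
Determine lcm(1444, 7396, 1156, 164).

31636308644

1444 = 2² · 19²; 7396 = 2² · 43²; 1156 = 2² · 17²; 164 = 2² · 41
lcm takes max exponent of each prime: 2² · 17² · 19² · 41 · 43² = 31636308644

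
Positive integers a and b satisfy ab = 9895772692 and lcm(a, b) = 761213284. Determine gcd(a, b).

13

gcd·lcm = product, so gcd = 9895772692/761213284 = 13.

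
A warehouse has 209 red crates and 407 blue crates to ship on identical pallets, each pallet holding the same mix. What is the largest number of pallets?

11

209 = 11 · 19
407 = 11 · 37
Common: 11 = 11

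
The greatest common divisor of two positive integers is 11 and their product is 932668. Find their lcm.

For any two positive integers, gcd × lcm equals their product. Hence lcm = 932668 / 11 = 84788.

84788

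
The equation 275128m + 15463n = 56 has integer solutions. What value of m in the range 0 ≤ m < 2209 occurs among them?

1254

Euclid: 275128 = 17·15463 + 12257; 15463 = 1·12257 + 3206; 12257 = 3·3206 + 2639; 3206 = 1·2639 + 567; 2639 = 4·567 + 371; 567 = 1·371 + 196; 371 = 1·196 + 175; 196 = 1·175 + 21; 175 = 8·21 + 7; 21 = 3·7 + 0 → gcd = 7; 56 = 7·8.
Back-substitution yields 275128·(709) + 15463·(-12615) = 7, so one solution is m = 709·8 = 5672, n = -12615·8 = -100920.
Solutions in m differ by 15463/7 = 2209; the one in [0, 2209) is 5672 mod 2209 = 1254.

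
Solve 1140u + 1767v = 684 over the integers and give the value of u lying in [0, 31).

Reduce mod 1767: 1140u ≡ 684 (mod 1767). With g = gcd(1140, 1767) = 57 dividing 684, divide through: 20u ≡ 12 (mod 31).
Since gcd(20, 31) = 1, u ≡ 12·(20)⁻¹ ≡ 13 (mod 31). Smallest non-negative: 13.

13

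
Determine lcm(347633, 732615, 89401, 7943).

lcm(347633, 732615) = 347633·732615/gcd = 254681150295/2873 = 88646415
lcm(88646415, 89401) = 88646415·89401/gcd = 7925078147415/169 = 46893953535
lcm(46893953535, 7943) = 46893953535·7943/gcd = 372478672928505/169 = 2204015816145

2204015816145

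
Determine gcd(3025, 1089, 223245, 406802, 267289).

121

3025 = 5² · 11²; 1089 = 3² · 11²; 223245 = 3² · 5 · 11² · 41; 406802 = 2 · 11² · 41²; 267289 = 11² · 47²
gcd takes min exponent of each prime: 11² = 121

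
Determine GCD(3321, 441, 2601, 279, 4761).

9

gcd(3321, 441): 3321 = 7·441 + 234; 441 = 1·234 + 207; 234 = 1·207 + 27; 207 = 7·27 + 18; 27 = 1·18 + 9; 18 = 2·9 + 0 → 9
gcd(9, 2601): 2601 = 289·9 + 0 → 9
gcd(9, 279): 279 = 31·9 + 0 → 9
gcd(9, 4761): 4761 = 529·9 + 0 → 9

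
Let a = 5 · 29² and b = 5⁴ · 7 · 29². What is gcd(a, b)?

min exponent per shared prime: 5 · 29² = 4205

4205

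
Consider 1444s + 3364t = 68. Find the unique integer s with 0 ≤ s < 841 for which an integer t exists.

240

Reduce mod 3364: 1444s ≡ 68 (mod 3364). With g = gcd(1444, 3364) = 4 dividing 68, divide through: 361s ≡ 17 (mod 841).
Since gcd(361, 841) = 1, s ≡ 17·(361)⁻¹ ≡ 240 (mod 841). Smallest non-negative: 240.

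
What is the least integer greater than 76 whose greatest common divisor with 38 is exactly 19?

Multiples of 19 above 76: 19·5, 19·6, … . Need the cofactor coprime to 38/19 = 2.
Checking s = 5, 6, … the first with gcd(s, 2) = 1 is s = 5, giving 95.

95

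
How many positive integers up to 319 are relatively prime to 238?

129

238 = 2·7·17. Inclusion–exclusion on these primes:
319 − ⌊319/2⌋ − ⌊319/7⌋ − ⌊319/17⌋ + ⌊319/14⌋ + ⌊319/34⌋ + ⌊319/119⌋ − ⌊319/238⌋ = 129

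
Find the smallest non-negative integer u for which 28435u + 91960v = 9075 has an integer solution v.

Reduce mod 91960: 28435u ≡ 9075 (mod 91960). With g = gcd(28435, 91960) = 605 dividing 9075, divide through: 47u ≡ 15 (mod 152).
Since gcd(47, 152) = 1, u ≡ 15·(47)⁻¹ ≡ 65 (mod 152). Smallest non-negative: 65.

65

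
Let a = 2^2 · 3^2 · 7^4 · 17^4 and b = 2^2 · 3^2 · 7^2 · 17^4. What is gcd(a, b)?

min exponent per shared prime: 2^2 · 3^2 · 7^2 · 17^4 = 147331044

147331044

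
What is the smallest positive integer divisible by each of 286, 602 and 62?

2668666

286 = 2 · 11 · 13; 602 = 2 · 7 · 43; 62 = 2 · 31
lcm takes max exponent of each prime: 2 · 7 · 11 · 13 · 31 · 43 = 2668666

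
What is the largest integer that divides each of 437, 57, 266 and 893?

gcd(437, 57): 437 = 7·57 + 38; 57 = 1·38 + 19; 38 = 2·19 + 0 → 19
gcd(19, 266): 266 = 14·19 + 0 → 19
gcd(19, 893): 893 = 47·19 + 0 → 19

19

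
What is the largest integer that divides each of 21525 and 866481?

21

21525 = 3 · 5² · 7 · 41
866481 = 3 · 7 · 11³ · 31
Common: 3 · 7 = 21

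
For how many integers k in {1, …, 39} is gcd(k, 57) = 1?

24

Prime factors of 57: 3, 19. Count integers ≤ 39 divisible by none of them.
By inclusion–exclusion: 39 − ⌊39/3⌋ − ⌊39/19⌋ + ⌊39/57⌋ = 24.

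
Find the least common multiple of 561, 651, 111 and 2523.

3788090229

lcm(561, 651) = 561·651/gcd = 365211/3 = 121737
lcm(121737, 111) = 121737·111/gcd = 13512807/3 = 4504269
lcm(4504269, 2523) = 4504269·2523/gcd = 11364270687/3 = 3788090229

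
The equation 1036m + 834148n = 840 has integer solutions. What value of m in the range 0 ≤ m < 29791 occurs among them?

Euclid: 834148 = 805·1036 + 168; 1036 = 6·168 + 28; 168 = 6·28 + 0 → gcd = 28; 840 = 28·30.
Back-substitution yields 1036·(4831) + 834148·(-6) = 28, so one solution is m = 4831·30 = 144930, n = -6·30 = -180.
Solutions in m differ by 834148/28 = 29791; the one in [0, 29791) is 144930 mod 29791 = 25766.

25766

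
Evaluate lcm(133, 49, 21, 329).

131271

lcm(133, 49) = 133·49/gcd = 6517/7 = 931
lcm(931, 21) = 931·21/gcd = 19551/7 = 2793
lcm(2793, 329) = 2793·329/gcd = 918897/7 = 131271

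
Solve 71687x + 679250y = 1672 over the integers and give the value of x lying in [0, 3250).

Euclid: 679250 = 9·71687 + 34067; 71687 = 2·34067 + 3553; 34067 = 9·3553 + 2090; 3553 = 1·2090 + 1463; 2090 = 1·1463 + 627; 1463 = 2·627 + 209; 627 = 3·209 + 0 → gcd = 209; 1672 = 209·8.
Back-substitution yields 71687·(957) + 679250·(-101) = 209, so one solution is x = 957·8 = 7656, y = -101·8 = -808.
Solutions in x differ by 679250/209 = 3250; the one in [0, 3250) is 7656 mod 3250 = 1156.

1156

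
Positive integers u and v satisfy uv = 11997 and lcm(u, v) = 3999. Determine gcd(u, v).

3

From gcd × lcm = uv: gcd = 11997 / 3999 = 3.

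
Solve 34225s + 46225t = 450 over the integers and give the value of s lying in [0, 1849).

Reduce mod 46225: 34225s ≡ 450 (mod 46225). With g = gcd(34225, 46225) = 25 dividing 450, divide through: 1369s ≡ 18 (mod 1849).
Since gcd(1369, 1849) = 1, s ≡ 18·(1369)⁻¹ ≡ 624 (mod 1849). Smallest non-negative: 624.

624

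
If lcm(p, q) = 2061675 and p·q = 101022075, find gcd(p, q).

49

gcd·lcm = product, so gcd = 101022075/2061675 = 49.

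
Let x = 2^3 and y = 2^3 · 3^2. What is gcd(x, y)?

8

min exponent per shared prime: 2^3 = 8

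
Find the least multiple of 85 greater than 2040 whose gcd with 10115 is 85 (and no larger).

10115 = 85·119. Any t with gcd(t, 10115) = 85 is a multiple of 85, say 85s, with s coprime to 119.
Need s > 2040/85, so s ≥ 25. First s ≥ 25 with gcd(s, 119) = 1 is s = 25. Thus t = 85·25 = 2125.

2125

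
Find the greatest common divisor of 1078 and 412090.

Euclid: 412090 = 382·1078 + 294; 1078 = 3·294 + 196; 294 = 1·196 + 98; 196 = 2·98 + 0. Last nonzero remainder: 98.

98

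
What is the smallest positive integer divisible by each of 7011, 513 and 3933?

483759

lcm(7011, 513) = 7011·513/gcd = 3596643/171 = 21033
lcm(21033, 3933) = 21033·3933/gcd = 82722789/171 = 483759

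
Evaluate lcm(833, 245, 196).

16660

833 = 7² · 17; 245 = 5 · 7²; 196 = 2² · 7²
lcm takes max exponent of each prime: 2² · 5 · 7² · 17 = 16660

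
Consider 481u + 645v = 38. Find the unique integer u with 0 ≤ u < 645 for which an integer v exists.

Reduce mod 645: 481u ≡ 38 (mod 645). With g = gcd(481, 645) = 1 dividing 38, divide through: 481u ≡ 38 (mod 645).
Since gcd(481, 645) = 1, u ≡ 38·(481)⁻¹ ≡ 338 (mod 645). Smallest non-negative: 338.

338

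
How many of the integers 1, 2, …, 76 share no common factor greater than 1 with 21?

44

21 = 3·7. Inclusion–exclusion on these primes:
76 − ⌊76/3⌋ − ⌊76/7⌋ + ⌊76/21⌋ = 44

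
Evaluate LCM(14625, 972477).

gcd first: 972477 = 66·14625 + 7227; 14625 = 2·7227 + 171; 7227 = 42·171 + 45; 171 = 3·45 + 36; 45 = 1·36 + 9; 36 = 4·9 + 0 → gcd = 9
lcm = 14625·972477/gcd = 14222476125/9 = 1580275125

1580275125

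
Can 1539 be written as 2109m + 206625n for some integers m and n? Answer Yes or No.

By Bézout, 2109m + 206625n = 1539 has integer solutions iff gcd(2109, 206625) | 1539.
Euclid: 206625 = 97·2109 + 2052; 2109 = 1·2052 + 57; 2052 = 36·57 + 0. gcd = 57; 1539 mod 57 = 0. Yes.

Yes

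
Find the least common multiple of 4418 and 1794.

gcd first: 4418 = 2·1794 + 830; 1794 = 2·830 + 134; 830 = 6·134 + 26; 134 = 5·26 + 4; 26 = 6·4 + 2; 4 = 2·2 + 0 → gcd = 2
lcm = 4418·1794/gcd = 7925892/2 = 3962946

3962946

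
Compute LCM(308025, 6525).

8932725

308025 = 3² · 5² · 37²; 6525 = 3² · 5² · 29
max exponents: 3² · 5² · 29 · 37² = 8932725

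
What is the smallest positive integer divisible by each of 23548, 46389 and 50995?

24188152380

lcm(23548, 46389) = 23548·46389/gcd = 1092368172/7 = 156052596
lcm(156052596, 50995) = 156052596·50995/gcd = 7957902133020/329 = 24188152380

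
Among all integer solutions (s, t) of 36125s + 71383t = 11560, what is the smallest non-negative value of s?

109

Reduce mod 71383: 36125s ≡ 11560 (mod 71383). With g = gcd(36125, 71383) = 289 dividing 11560, divide through: 125s ≡ 40 (mod 247).
Since gcd(125, 247) = 1, s ≡ 40·(125)⁻¹ ≡ 109 (mod 247). Smallest non-negative: 109.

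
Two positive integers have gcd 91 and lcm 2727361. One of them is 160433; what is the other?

1547

a·b = gcd·lcm = 91·2727361 = 248189851, so b = 248189851/160433 = 1547.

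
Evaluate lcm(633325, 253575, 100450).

lcm(633325, 253575) = 633325·253575/gcd = 160595386875/1225 = 131098275
lcm(131098275, 100450) = 131098275·100450/gcd = 13168821723750/1225 = 10750058550

10750058550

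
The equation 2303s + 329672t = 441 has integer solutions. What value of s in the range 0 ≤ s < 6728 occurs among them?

5583

Euclid: 329672 = 143·2303 + 343; 2303 = 6·343 + 245; 343 = 1·245 + 98; 245 = 2·98 + 49; 98 = 2·49 + 0 → gcd = 49; 441 = 49·9.
Back-substitution yields 2303·(2863) + 329672·(-20) = 49, so one solution is s = 2863·9 = 25767, t = -20·9 = -180.
Solutions in s differ by 329672/49 = 6728; the one in [0, 6728) is 25767 mod 6728 = 5583.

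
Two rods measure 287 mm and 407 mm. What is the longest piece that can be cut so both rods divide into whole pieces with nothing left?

Euclid: 407 = 1·287 + 120; 287 = 2·120 + 47; 120 = 2·47 + 26; 47 = 1·26 + 21; 26 = 1·21 + 5; 21 = 4·5 + 1; 5 = 5·1 + 0. Last nonzero remainder: 1.

1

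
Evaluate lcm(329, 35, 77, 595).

307615

lcm(329, 35) = 329·35/gcd = 11515/7 = 1645
lcm(1645, 77) = 1645·77/gcd = 126665/7 = 18095
lcm(18095, 595) = 18095·595/gcd = 10766525/35 = 307615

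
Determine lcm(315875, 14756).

665864500

gcd first: 315875 = 21·14756 + 5999; 14756 = 2·5999 + 2758; 5999 = 2·2758 + 483; 2758 = 5·483 + 343; 483 = 1·343 + 140; 343 = 2·140 + 63; 140 = 2·63 + 14; 63 = 4·14 + 7; 14 = 2·7 + 0 → gcd = 7
lcm = 315875·14756/gcd = 4661051500/7 = 665864500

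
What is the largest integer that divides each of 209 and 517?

11

209 = 11 · 19
517 = 11 · 47
Common: 11 = 11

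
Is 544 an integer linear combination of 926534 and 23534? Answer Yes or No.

No

By Bézout, 926534s + 23534t = 544 has integer solutions iff gcd(926534, 23534) | 544.
Euclid: 926534 = 39·23534 + 8708; 23534 = 2·8708 + 6118; 8708 = 1·6118 + 2590; 6118 = 2·2590 + 938; 2590 = 2·938 + 714; 938 = 1·714 + 224; 714 = 3·224 + 42; 224 = 5·42 + 14; 42 = 3·14 + 0. gcd = 14; 544 mod 14 = 12. No.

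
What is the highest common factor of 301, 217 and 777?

gcd(301, 217): 301 = 1·217 + 84; 217 = 2·84 + 49; 84 = 1·49 + 35; 49 = 1·35 + 14; 35 = 2·14 + 7; 14 = 2·7 + 0 → 7
gcd(7, 777): 777 = 111·7 + 0 → 7

7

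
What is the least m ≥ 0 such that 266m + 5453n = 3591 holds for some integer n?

Reduce mod 5453: 266m ≡ 3591 (mod 5453). With g = gcd(266, 5453) = 133 dividing 3591, divide through: 2m ≡ 27 (mod 41).
Since gcd(2, 41) = 1, m ≡ 27·(2)⁻¹ ≡ 34 (mod 41). Smallest non-negative: 34.

34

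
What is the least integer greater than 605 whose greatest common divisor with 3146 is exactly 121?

847

Multiples of 121 above 605: 121·6, 121·7, … . Need the cofactor coprime to 3146/121 = 26.
Checking s = 6, 7, … the first with gcd(s, 26) = 1 is s = 7, giving 847.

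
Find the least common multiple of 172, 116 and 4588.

5721236

172 = 2² · 43; 116 = 2² · 29; 4588 = 2² · 31 · 37
lcm takes max exponent of each prime: 2² · 29 · 31 · 37 · 43 = 5721236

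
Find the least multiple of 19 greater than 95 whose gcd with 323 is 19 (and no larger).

gcd(x, 323) = 19 forces 19 | x; write x = 19s. Then gcd(19s, 19·17) = 19·gcd(s, 17), so need gcd(s, 17) = 1.
19s > 95 gives s ≥ 6. The least s ≥ 6 coprime to 17 is 6, so x = 19·6 = 114.

114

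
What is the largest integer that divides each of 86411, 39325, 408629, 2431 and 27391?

13

86411 = 13 · 17² · 23; 39325 = 5² · 11² · 13; 408629 = 13 · 17 · 43²; 2431 = 11 · 13 · 17; 27391 = 7² · 13 · 43
gcd takes min exponent of each prime: 13 = 13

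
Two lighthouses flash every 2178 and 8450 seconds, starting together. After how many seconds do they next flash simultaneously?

9202050

2178 = 2 · 3² · 11²; 8450 = 2 · 5² · 13²
max exponents: 2 · 3² · 5² · 11² · 13² = 9202050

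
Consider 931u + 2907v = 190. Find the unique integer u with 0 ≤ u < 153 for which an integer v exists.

97

gcd(931, 2907) = 19 (Euclid: 2907 = 3·931 + 114; 931 = 8·114 + 19; 114 = 6·19 + 0), and 19 | 190.
Extended Euclid: 931·(25) + 2907·(-8) = 19. Scale by 10: u₀ = 250.
General solution u = u₀ + 153t; reducing mod 153 gives u = 97 (and v = -31).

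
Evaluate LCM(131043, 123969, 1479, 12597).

34705311098601

131043 = 3 · 11² · 19²; 123969 = 3 · 31² · 43; 1479 = 3 · 17 · 29; 12597 = 3 · 13 · 17 · 19
lcm takes max exponent of each prime: 3 · 11² · 13 · 17 · 19² · 29 · 31² · 43 = 34705311098601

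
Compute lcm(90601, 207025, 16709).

90601 = 7² · 43²; 207025 = 5² · 7² · 13²; 16709 = 7² · 11 · 31
lcm takes max exponent of each prime: 5² · 7² · 11 · 13² · 31 · 43² = 130531125725

130531125725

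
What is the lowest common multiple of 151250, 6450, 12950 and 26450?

151250 = 2 · 5⁴ · 11²; 6450 = 2 · 3 · 5² · 43; 12950 = 2 · 5² · 7 · 37; 26450 = 2 · 5² · 23²
lcm takes max exponent of each prime: 2 · 3 · 5⁴ · 7 · 11² · 23² · 37 · 43 = 2673255873750

2673255873750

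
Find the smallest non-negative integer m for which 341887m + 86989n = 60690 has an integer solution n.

gcd(341887, 86989) = 2023 (Euclid: 341887 = 3·86989 + 80920; 86989 = 1·80920 + 6069; 80920 = 13·6069 + 2023; 6069 = 3·2023 + 0), and 2023 | 60690.
Extended Euclid: 341887·(14) + 86989·(-55) = 2023. Scale by 30: m₀ = 420.
General solution m = m₀ + 43t; reducing mod 43 gives m = 33 (and n = -129).

33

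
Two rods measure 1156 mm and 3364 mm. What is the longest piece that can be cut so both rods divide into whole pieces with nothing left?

Euclid: 3364 = 2·1156 + 1052; 1156 = 1·1052 + 104; 1052 = 10·104 + 12; 104 = 8·12 + 8; 12 = 1·8 + 4; 8 = 2·4 + 0. Last nonzero remainder: 4.

4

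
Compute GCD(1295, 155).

1295 = 5 · 7 · 37
155 = 5 · 31
Common: 5 = 5

5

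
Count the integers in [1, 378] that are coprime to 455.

455 = 5·7·13. Inclusion–exclusion on these primes:
378 − ⌊378/5⌋ − ⌊378/7⌋ − ⌊378/13⌋ + ⌊378/35⌋ + ⌊378/65⌋ + ⌊378/91⌋ − ⌊378/455⌋ = 239

239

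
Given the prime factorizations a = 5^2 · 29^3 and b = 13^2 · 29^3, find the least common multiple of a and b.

max exponent per prime: 5^2 · 13^2 · 29^3 = 103043525

103043525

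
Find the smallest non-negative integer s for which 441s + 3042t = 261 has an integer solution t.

gcd(441, 3042) = 9 (Euclid: 3042 = 6·441 + 396; 441 = 1·396 + 45; 396 = 8·45 + 36; 45 = 1·36 + 9; 36 = 4·9 + 0), and 9 | 261.
Extended Euclid: 441·(69) + 3042·(-10) = 9. Scale by 29: s₀ = 2001.
General solution s = s₀ + 338k; reducing mod 338 gives s = 311 (and t = -45).

311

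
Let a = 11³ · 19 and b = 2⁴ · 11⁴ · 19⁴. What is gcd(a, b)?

25289

min exponent per shared prime: 11³ · 19 = 25289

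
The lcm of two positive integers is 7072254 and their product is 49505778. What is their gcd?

7

From gcd × lcm = mn: gcd = 49505778 / 7072254 = 7.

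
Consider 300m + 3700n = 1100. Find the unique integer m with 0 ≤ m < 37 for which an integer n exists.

16

gcd(300, 3700) = 100 (Euclid: 3700 = 12·300 + 100; 300 = 3·100 + 0), and 100 | 1100.
Extended Euclid: 300·(-12) + 3700·(1) = 100. Scale by 11: m₀ = -132.
General solution m = m₀ + 37t; reducing mod 37 gives m = 16 (and n = -1).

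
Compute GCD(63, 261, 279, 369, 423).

63 = 3² · 7; 261 = 3² · 29; 279 = 3² · 31; 369 = 3² · 41; 423 = 3² · 47
gcd takes min exponent of each prime: 3² = 9

9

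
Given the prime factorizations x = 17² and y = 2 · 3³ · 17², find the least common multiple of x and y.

15606

max exponent per prime: 2 · 3³ · 17² = 15606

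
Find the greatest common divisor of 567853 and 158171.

13

567853 = 11² · 13 · 19²
158171 = 13 · 23³
Common: 13 = 13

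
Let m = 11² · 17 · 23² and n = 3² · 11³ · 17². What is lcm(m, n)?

max exponent per prime: 3² · 11³ · 17² · 23² = 1831361499

1831361499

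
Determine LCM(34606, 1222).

1626482

34606 = 2 · 11³ · 13; 1222 = 2 · 13 · 47
max exponents: 2 · 11³ · 13 · 47 = 1626482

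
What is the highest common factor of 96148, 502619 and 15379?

gcd(96148, 502619): 502619 = 5·96148 + 21879; 96148 = 4·21879 + 8632; 21879 = 2·8632 + 4615; 8632 = 1·4615 + 4017; 4615 = 1·4017 + 598; 4017 = 6·598 + 429; 598 = 1·429 + 169; 429 = 2·169 + 91; 169 = 1·91 + 78; 91 = 1·78 + 13; 78 = 6·13 + 0 → 13
gcd(13, 15379): 15379 = 1183·13 + 0 → 13

13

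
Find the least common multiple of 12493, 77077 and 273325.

1557342711925

lcm(12493, 77077) = 12493·77077/gcd = 962922961/13 = 74070997
lcm(74070997, 273325) = 74070997·273325/gcd = 20245455255025/13 = 1557342711925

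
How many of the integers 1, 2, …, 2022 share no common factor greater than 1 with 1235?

1416

Prime factors of 1235: 5, 13, 19. Count integers ≤ 2022 divisible by none of them.
By inclusion–exclusion: 2022 − ⌊2022/5⌋ − ⌊2022/13⌋ − ⌊2022/19⌋ + ⌊2022/65⌋ + ⌊2022/95⌋ + ⌊2022/247⌋ − ⌊2022/1235⌋ = 1416.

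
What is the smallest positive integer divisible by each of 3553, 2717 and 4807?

1062347

3553 = 11 · 17 · 19; 2717 = 11 · 13 · 19; 4807 = 11 · 19 · 23
lcm takes max exponent of each prime: 11 · 13 · 17 · 19 · 23 = 1062347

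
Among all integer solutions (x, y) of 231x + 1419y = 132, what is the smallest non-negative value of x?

19

Reduce mod 1419: 231x ≡ 132 (mod 1419). With g = gcd(231, 1419) = 33 dividing 132, divide through: 7x ≡ 4 (mod 43).
Since gcd(7, 43) = 1, x ≡ 4·(7)⁻¹ ≡ 19 (mod 43). Smallest non-negative: 19.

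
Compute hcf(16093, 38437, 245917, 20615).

gcd(16093, 38437): 38437 = 2·16093 + 6251; 16093 = 2·6251 + 3591; 6251 = 1·3591 + 2660; 3591 = 1·2660 + 931; 2660 = 2·931 + 798; 931 = 1·798 + 133; 798 = 6·133 + 0 → 133
gcd(133, 245917): 245917 = 1849·133 + 0 → 133
gcd(133, 20615): 20615 = 155·133 + 0 → 133

133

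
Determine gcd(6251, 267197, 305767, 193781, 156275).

133

gcd(6251, 267197): 267197 = 42·6251 + 4655; 6251 = 1·4655 + 1596; 4655 = 2·1596 + 1463; 1596 = 1·1463 + 133; 1463 = 11·133 + 0 → 133
gcd(133, 305767): 305767 = 2299·133 + 0 → 133
gcd(133, 193781): 193781 = 1457·133 + 0 → 133
gcd(133, 156275): 156275 = 1175·133 + 0 → 133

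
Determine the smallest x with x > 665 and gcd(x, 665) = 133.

665 = 133·5. Any x with gcd(x, 665) = 133 is a multiple of 133, say 133s, with s coprime to 5.
Need s > 665/133, so s ≥ 6. First s ≥ 6 with gcd(s, 5) = 1 is s = 6. Thus x = 133·6 = 798.

798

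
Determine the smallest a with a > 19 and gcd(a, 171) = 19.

Multiples of 19 above 19: 19·2, 19·3, … . Need the cofactor coprime to 171/19 = 9.
Checking s = 2, 3, … the first with gcd(s, 9) = 1 is s = 2, giving 38.

38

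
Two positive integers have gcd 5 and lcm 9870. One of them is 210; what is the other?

Using mn = gcd(m,n)·lcm(m,n) = 5·9870 = 49350, we get n = 49350/210 = 235.

235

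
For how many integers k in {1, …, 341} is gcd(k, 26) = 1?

158

26 = 2·13. Inclusion–exclusion on these primes:
341 − ⌊341/2⌋ − ⌊341/13⌋ + ⌊341/26⌋ = 158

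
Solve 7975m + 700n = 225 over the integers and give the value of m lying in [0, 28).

11

Euclid: 7975 = 11·700 + 275; 700 = 2·275 + 150; 275 = 1·150 + 125; 150 = 1·125 + 25; 125 = 5·25 + 0 → gcd = 25; 225 = 25·9.
Back-substitution yields 7975·(-5) + 700·(57) = 25, so one solution is m = -5·9 = -45, n = 57·9 = 513.
Solutions in m differ by 700/25 = 28; the one in [0, 28) is -45 mod 28 = 11.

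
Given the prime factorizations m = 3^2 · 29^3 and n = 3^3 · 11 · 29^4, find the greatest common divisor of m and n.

219501

min exponent per shared prime: 3^2 · 29^3 = 219501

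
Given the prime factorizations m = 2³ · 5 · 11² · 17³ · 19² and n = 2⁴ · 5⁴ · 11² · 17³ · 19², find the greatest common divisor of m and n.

8584190120

min exponent per shared prime: 2³ · 5 · 11² · 17³ · 19² = 8584190120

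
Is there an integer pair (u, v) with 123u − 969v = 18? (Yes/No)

By Bézout, 123u − 969v = 18 has integer solutions iff gcd(123, 969) | 18.
Euclid: 969 = 7·123 + 108; 123 = 1·108 + 15; 108 = 7·15 + 3; 15 = 5·3 + 0. gcd = 3; 18 mod 3 = 0. Yes.

Yes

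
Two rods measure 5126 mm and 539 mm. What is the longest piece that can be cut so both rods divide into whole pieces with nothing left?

11

Euclid: 5126 = 9·539 + 275; 539 = 1·275 + 264; 275 = 1·264 + 11; 264 = 24·11 + 0. Last nonzero remainder: 11.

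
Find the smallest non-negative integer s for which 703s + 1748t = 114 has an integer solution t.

30

Reduce mod 1748: 703s ≡ 114 (mod 1748). With g = gcd(703, 1748) = 19 dividing 114, divide through: 37s ≡ 6 (mod 92).
Since gcd(37, 92) = 1, s ≡ 6·(37)⁻¹ ≡ 30 (mod 92). Smallest non-negative: 30.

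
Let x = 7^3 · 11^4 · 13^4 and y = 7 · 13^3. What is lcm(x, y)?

143429429143

max exponent per prime: 7^3 · 11^4 · 13^4 = 143429429143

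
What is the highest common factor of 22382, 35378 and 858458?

22382 = 2 · 19² · 31; 35378 = 2 · 7² · 19²; 858458 = 2 · 19² · 29 · 41
gcd takes min exponent of each prime: 2 · 19² = 722

722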